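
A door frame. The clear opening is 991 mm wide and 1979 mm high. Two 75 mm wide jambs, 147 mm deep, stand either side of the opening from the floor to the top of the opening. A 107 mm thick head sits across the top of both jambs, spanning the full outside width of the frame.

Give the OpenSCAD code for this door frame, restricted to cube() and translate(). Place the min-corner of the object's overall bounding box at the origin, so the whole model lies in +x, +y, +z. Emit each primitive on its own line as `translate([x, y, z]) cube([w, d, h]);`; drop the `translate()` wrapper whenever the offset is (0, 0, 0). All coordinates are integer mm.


cube([75, 147, 1979]);
translate([1066, 0, 0]) cube([75, 147, 1979]);
translate([0, 0, 1979]) cube([1141, 147, 107]);


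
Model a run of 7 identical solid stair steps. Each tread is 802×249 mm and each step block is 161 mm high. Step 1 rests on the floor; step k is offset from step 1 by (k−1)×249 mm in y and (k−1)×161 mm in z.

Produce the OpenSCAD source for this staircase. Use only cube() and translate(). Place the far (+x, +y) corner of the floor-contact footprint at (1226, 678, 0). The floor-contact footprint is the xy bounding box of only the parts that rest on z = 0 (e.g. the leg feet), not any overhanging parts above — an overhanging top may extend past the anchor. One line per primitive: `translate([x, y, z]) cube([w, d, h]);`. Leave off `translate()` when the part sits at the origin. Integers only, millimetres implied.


translate([424, 429, 0]) cube([802, 249, 161]);
translate([424, 678, 161]) cube([802, 249, 161]);
translate([424, 927, 322]) cube([802, 249, 161]);
translate([424, 1176, 483]) cube([802, 249, 161]);
translate([424, 1425, 644]) cube([802, 249, 161]);
translate([424, 1674, 805]) cube([802, 249, 161]);
translate([424, 1923, 966]) cube([802, 249, 161]);


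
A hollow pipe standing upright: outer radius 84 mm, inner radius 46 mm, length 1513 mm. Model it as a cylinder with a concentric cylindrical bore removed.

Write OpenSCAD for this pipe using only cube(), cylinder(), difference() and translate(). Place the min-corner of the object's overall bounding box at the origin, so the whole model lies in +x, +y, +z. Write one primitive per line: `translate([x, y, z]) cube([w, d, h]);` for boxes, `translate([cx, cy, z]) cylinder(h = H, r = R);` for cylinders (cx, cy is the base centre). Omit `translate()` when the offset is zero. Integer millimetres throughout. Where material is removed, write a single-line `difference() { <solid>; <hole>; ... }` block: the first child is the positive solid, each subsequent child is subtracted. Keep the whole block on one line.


difference() { translate([84, 84, 0]) cylinder(h = 1513, r = 84); translate([84, 84, 0]) cylinder(h = 1513, r = 46); }


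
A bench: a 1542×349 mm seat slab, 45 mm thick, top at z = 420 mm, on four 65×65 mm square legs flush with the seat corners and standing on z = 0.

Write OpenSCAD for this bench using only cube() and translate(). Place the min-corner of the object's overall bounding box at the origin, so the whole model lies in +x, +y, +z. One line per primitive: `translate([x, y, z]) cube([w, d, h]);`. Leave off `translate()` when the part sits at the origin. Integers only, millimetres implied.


translate([0, 0, 375]) cube([1542, 349, 45]);
cube([65, 65, 375]);
translate([0, 284, 0]) cube([65, 65, 375]);
translate([1477, 0, 0]) cube([65, 65, 375]);
translate([1477, 284, 0]) cube([65, 65, 375]);


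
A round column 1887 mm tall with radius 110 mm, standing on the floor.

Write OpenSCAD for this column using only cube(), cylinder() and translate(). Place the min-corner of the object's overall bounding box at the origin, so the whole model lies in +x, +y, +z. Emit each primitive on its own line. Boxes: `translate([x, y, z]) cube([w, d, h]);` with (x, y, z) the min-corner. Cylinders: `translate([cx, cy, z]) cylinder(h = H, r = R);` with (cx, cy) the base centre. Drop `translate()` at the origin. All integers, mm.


translate([110, 110, 0]) cylinder(h = 1887, r = 110);


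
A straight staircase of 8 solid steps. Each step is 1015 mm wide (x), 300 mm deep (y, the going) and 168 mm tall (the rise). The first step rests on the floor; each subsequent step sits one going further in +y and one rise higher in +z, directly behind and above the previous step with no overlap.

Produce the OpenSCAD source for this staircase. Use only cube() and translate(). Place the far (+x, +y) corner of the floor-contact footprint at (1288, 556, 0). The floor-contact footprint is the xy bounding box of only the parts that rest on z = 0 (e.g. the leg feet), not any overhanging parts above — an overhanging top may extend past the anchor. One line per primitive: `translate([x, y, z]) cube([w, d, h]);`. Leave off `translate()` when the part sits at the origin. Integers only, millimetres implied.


translate([273, 256, 0]) cube([1015, 300, 168]);
translate([273, 556, 168]) cube([1015, 300, 168]);
translate([273, 856, 336]) cube([1015, 300, 168]);
translate([273, 1156, 504]) cube([1015, 300, 168]);
translate([273, 1456, 672]) cube([1015, 300, 168]);
translate([273, 1756, 840]) cube([1015, 300, 168]);
translate([273, 2056, 1008]) cube([1015, 300, 168]);
translate([273, 2356, 1176]) cube([1015, 300, 168]);


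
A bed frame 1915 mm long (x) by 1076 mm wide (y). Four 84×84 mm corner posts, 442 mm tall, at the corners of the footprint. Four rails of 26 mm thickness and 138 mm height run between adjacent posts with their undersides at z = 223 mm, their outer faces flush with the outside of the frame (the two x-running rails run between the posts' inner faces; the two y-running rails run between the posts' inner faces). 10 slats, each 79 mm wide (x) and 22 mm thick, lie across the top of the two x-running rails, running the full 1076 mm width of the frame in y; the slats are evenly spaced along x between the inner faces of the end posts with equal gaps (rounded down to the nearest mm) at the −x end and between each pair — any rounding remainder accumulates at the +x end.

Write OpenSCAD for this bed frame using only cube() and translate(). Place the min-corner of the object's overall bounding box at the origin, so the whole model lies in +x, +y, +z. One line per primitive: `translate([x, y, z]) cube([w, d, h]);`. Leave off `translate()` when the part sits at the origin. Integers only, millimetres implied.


// slat z = rail_z + rail_h = 223 + 138 = 361
// slat gap = ⌊(1747 − 10·79) / 11⌋ = 87
cube([84, 84, 442]);
translate([0, 992, 0]) cube([84, 84, 442]);
translate([1831, 0, 0]) cube([84, 84, 442]);
translate([1831, 992, 0]) cube([84, 84, 442]);
translate([84, 0, 223]) cube([1747, 26, 138]);
translate([84, 1050, 223]) cube([1747, 26, 138]);
translate([0, 84, 223]) cube([26, 908, 138]);
translate([1889, 84, 223]) cube([26, 908, 138]);
translate([171, 0, 361]) cube([79, 1076, 22]);
translate([337, 0, 361]) cube([79, 1076, 22]);
translate([503, 0, 361]) cube([79, 1076, 22]);
translate([669, 0, 361]) cube([79, 1076, 22]);
translate([835, 0, 361]) cube([79, 1076, 22]);
translate([1001, 0, 361]) cube([79, 1076, 22]);
translate([1167, 0, 361]) cube([79, 1076, 22]);
translate([1333, 0, 361]) cube([79, 1076, 22]);
translate([1499, 0, 361]) cube([79, 1076, 22]);
translate([1665, 0, 361]) cube([79, 1076, 22]);


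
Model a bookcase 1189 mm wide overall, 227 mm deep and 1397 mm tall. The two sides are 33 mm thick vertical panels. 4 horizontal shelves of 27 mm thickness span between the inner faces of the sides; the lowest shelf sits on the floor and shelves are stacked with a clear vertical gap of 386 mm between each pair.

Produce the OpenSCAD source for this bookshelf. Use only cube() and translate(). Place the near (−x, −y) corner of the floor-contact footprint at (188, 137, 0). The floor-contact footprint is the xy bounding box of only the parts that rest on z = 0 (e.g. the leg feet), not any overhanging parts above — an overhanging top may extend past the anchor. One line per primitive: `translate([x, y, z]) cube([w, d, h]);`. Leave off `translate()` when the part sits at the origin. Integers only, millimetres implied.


translate([188, 137, 0]) cube([33, 227, 1397]);
translate([1344, 137, 0]) cube([33, 227, 1397]);
translate([221, 137, 0]) cube([1123, 227, 27]);
translate([221, 137, 413]) cube([1123, 227, 27]);
translate([221, 137, 826]) cube([1123, 227, 27]);
translate([221, 137, 1239]) cube([1123, 227, 27]);


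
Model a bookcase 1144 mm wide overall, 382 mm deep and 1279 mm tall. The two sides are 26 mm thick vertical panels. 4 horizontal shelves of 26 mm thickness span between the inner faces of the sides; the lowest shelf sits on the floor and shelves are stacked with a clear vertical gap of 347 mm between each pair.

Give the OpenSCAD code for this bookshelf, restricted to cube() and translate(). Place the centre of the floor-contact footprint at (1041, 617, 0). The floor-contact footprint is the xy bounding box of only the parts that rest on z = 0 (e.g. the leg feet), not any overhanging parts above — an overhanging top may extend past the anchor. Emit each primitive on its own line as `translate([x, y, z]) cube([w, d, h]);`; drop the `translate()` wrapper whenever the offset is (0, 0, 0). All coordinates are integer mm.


translate([469, 426, 0]) cube([26, 382, 1279]);
translate([1587, 426, 0]) cube([26, 382, 1279]);
translate([495, 426, 0]) cube([1092, 382, 26]);
translate([495, 426, 373]) cube([1092, 382, 26]);
translate([495, 426, 746]) cube([1092, 382, 26]);
translate([495, 426, 1119]) cube([1092, 382, 26]);


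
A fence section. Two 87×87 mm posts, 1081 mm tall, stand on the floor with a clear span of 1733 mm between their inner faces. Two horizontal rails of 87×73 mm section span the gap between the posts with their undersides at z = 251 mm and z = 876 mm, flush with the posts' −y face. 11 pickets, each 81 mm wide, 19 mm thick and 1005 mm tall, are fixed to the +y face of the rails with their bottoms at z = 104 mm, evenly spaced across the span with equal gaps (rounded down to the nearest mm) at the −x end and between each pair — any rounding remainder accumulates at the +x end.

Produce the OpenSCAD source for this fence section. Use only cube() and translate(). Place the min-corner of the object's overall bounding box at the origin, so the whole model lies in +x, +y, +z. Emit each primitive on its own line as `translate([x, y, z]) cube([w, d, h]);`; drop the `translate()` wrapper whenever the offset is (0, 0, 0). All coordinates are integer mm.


cube([87, 87, 1081]);
translate([1820, 0, 0]) cube([87, 87, 1081]);
translate([87, 0, 251]) cube([1733, 87, 73]);
translate([87, 0, 876]) cube([1733, 87, 73]);
translate([157, 87, 104]) cube([81, 19, 1005]);
translate([308, 87, 104]) cube([81, 19, 1005]);
translate([459, 87, 104]) cube([81, 19, 1005]);
translate([610, 87, 104]) cube([81, 19, 1005]);
translate([761, 87, 104]) cube([81, 19, 1005]);
translate([912, 87, 104]) cube([81, 19, 1005]);
translate([1063, 87, 104]) cube([81, 19, 1005]);
translate([1214, 87, 104]) cube([81, 19, 1005]);
translate([1365, 87, 104]) cube([81, 19, 1005]);
translate([1516, 87, 104]) cube([81, 19, 1005]);
translate([1667, 87, 104]) cube([81, 19, 1005]);


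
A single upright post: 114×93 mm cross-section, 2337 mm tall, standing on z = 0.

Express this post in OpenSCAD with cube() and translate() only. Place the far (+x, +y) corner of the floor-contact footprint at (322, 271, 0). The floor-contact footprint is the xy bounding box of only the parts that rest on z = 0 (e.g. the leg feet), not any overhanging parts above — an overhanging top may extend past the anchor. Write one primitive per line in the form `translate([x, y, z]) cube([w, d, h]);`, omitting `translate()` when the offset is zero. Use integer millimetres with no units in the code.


translate([208, 178, 0]) cube([114, 93, 2337]);


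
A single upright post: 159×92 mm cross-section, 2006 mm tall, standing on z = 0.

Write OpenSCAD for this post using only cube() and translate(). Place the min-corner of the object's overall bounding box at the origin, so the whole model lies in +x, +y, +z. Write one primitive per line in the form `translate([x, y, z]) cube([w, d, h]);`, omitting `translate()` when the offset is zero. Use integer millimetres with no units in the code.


cube([159, 92, 2006]);


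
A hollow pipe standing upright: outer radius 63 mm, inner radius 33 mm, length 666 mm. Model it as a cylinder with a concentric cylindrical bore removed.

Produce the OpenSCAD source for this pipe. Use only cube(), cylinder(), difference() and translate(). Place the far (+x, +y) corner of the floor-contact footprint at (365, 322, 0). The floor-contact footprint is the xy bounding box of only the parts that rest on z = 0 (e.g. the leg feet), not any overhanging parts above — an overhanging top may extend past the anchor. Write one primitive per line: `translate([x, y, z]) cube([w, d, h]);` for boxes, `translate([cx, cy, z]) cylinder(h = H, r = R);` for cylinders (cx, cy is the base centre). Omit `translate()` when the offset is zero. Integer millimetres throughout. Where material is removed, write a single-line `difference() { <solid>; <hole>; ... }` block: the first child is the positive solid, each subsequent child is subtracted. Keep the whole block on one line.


difference() { translate([302, 259, 0]) cylinder(h = 666, r = 63); translate([302, 259, 0]) cylinder(h = 666, r = 33); }


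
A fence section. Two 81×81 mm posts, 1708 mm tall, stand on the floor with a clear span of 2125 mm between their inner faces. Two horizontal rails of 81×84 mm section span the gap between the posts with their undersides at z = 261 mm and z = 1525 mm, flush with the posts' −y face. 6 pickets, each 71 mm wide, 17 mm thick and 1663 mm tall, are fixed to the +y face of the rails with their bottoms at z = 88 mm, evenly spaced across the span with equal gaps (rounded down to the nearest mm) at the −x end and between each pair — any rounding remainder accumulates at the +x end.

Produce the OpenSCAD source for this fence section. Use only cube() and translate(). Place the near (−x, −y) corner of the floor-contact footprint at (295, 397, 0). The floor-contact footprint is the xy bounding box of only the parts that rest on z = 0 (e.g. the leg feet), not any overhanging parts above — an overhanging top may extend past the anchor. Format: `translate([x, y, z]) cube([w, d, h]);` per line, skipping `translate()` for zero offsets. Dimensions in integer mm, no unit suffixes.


translate([295, 397, 0]) cube([81, 81, 1708]);
translate([2501, 397, 0]) cube([81, 81, 1708]);
translate([376, 397, 261]) cube([2125, 81, 84]);
translate([376, 397, 1525]) cube([2125, 81, 84]);
translate([618, 478, 88]) cube([71, 17, 1663]);
translate([931, 478, 88]) cube([71, 17, 1663]);
translate([1244, 478, 88]) cube([71, 17, 1663]);
translate([1557, 478, 88]) cube([71, 17, 1663]);
translate([1870, 478, 88]) cube([71, 17, 1663]);
translate([2183, 478, 88]) cube([71, 17, 1663]);


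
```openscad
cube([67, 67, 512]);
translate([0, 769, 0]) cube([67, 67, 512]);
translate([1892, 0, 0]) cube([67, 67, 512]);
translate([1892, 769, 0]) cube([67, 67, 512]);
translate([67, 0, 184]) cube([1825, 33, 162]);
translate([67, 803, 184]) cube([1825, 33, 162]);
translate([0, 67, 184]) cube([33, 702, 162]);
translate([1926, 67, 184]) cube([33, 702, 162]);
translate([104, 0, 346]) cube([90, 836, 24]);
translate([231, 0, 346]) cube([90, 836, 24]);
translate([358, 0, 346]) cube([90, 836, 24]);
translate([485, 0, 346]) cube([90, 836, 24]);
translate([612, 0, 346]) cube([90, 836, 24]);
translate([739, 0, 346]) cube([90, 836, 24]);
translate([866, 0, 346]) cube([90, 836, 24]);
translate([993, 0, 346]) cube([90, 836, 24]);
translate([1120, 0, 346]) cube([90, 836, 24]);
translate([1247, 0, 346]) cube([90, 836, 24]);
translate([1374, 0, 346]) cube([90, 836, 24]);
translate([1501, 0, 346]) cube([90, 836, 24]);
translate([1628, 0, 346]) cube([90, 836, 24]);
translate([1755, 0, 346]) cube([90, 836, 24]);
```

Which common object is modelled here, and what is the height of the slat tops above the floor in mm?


A bed frame. The slat-top height is 370 mm.

Four posts, four rails, and a row of slats — a bed frame. Slats sit on the rails at z = 184 + 162 = 346; with slat thickness 24, the top is 370 mm.


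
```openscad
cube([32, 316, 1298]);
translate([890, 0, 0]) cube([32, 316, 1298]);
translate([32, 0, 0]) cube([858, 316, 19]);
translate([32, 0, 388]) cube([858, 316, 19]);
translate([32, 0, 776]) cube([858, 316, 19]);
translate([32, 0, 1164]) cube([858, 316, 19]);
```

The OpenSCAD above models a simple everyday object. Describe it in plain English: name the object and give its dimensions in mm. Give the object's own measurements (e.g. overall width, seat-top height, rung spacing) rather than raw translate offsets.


An open bookshelf. Two side panels, each 32 mm thick, 316 mm deep and 1298 mm tall, stand 922 mm apart (outside-to-outside). Between them sit 4 shelves, each 19 mm thick and 316 mm deep, spanning the full gap between the sides. The bottom shelf rests on the floor (its underside at z = 0) and the clear gap between one shelf's top and the next shelf's underside is 369 mm.


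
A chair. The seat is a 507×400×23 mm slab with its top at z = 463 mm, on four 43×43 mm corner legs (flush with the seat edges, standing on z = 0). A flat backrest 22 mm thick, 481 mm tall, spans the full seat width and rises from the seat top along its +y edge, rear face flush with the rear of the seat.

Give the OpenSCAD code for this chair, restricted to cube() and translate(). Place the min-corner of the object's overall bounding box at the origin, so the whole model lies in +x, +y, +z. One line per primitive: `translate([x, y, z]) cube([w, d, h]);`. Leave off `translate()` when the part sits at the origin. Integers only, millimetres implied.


// leg_h = 463 - 23 = 440
translate([0, 0, 440]) cube([507, 400, 23]);
cube([43, 43, 440]);
translate([464, 0, 0]) cube([43, 43, 440]);
translate([0, 357, 0]) cube([43, 43, 440]);
translate([464, 357, 0]) cube([43, 43, 440]);
translate([0, 378, 463]) cube([507, 22, 481]);


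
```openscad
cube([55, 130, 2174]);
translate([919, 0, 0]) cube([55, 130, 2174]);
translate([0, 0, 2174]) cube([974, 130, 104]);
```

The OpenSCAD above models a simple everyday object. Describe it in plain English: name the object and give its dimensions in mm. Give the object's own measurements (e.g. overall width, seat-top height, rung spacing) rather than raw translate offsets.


A door frame. The clear opening is 864 mm wide and 2174 mm high. Two 55 mm wide jambs, 130 mm deep, stand either side of the opening from the floor to the top of the opening. A 104 mm thick head sits across the top of both jambs, spanning the full outside width of the frame.


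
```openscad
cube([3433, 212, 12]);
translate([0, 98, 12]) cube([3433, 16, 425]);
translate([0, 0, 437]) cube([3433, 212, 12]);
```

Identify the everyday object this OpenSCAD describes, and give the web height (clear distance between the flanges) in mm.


An I-beam. The web height is 425 mm.

Two wide flanges with a thin centred web — an I-beam. Overall 449 mm minus two 12 mm flanges gives a web of 449 − 2·12 = 425 mm.


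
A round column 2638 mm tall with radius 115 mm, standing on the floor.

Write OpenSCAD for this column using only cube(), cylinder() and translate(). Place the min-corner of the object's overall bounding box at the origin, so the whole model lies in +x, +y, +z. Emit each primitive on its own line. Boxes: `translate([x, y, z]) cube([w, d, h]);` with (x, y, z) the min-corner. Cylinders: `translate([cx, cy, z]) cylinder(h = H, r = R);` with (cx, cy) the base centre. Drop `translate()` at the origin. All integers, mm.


translate([115, 115, 0]) cylinder(h = 2638, r = 115);


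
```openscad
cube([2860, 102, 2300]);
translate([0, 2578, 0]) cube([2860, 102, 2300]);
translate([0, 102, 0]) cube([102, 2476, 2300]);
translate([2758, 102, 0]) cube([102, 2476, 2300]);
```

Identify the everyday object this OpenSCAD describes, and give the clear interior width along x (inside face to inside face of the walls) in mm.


A house (or room) frame. The interior width is 2656 mm.

Four 2300 mm walls enclosing a rectangle with no floor or roof — a room or house frame. Outside width is 2860 mm and wall thickness is 102 mm, so the interior width is 2860 − 2 × 102 = 2656 mm.


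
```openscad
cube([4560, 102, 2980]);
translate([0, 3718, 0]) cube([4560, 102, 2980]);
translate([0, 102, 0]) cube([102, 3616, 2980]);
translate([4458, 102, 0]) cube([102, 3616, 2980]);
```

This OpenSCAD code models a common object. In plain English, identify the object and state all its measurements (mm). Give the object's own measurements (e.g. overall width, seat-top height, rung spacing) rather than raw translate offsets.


The wall frame of a small rectangular building: four walls, each 2980 mm tall and 102 mm thick, enclosing a footprint 4560 mm (x) by 3820 mm (y) outside-to-outside, with no floor or roof. The front and back walls (the −y and +y sides) span the full width; the two side walls fit between them.


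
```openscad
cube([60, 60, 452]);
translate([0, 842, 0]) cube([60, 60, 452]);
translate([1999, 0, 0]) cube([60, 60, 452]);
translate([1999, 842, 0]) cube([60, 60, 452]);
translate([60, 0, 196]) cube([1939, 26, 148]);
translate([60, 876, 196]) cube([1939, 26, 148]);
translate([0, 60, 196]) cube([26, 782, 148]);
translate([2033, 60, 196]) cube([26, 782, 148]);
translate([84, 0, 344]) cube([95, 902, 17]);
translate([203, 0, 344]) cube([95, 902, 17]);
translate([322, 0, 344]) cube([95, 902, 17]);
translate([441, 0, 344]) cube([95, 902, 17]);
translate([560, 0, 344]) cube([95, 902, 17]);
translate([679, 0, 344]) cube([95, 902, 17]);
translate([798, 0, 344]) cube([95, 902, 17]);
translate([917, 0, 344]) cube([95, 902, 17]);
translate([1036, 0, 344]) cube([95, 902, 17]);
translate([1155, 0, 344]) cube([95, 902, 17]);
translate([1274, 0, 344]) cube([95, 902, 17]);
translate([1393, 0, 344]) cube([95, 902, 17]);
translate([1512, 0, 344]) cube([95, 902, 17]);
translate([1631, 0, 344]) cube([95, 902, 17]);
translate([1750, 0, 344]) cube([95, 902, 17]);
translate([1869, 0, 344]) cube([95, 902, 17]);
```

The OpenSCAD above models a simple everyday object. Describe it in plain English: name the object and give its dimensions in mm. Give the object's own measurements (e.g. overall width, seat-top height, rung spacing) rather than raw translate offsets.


A bed frame 2059 mm long (x) by 902 mm wide (y). Four 60×60 mm corner posts, 452 mm tall, at the corners of the footprint. Four rails of 26 mm thickness and 148 mm height run between adjacent posts with their undersides at z = 196 mm, their outer faces flush with the outside of the frame (the two x-running rails run between the posts' inner faces; the two y-running rails run between the posts' inner faces). 16 slats, each 95 mm wide (x) and 17 mm thick, lie across the top of the two x-running rails, running the full 902 mm width of the frame in y; along x they sit between the end posts with a 24 mm gap after the −x posts and between neighbouring slats, leaving 35 mm before the +x posts.


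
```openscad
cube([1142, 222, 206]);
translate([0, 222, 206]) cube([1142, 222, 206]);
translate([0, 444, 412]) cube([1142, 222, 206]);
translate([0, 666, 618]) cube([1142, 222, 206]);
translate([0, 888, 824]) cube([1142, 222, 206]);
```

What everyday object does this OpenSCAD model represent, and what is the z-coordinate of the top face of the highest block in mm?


A staircase. The total rise is 1030 mm.

5 identical blocks, each offset up and back from the previous — a staircase. Each step is 206 mm tall and there are 5 of them, so the total rise is 5 × 206 = 1030 mm.


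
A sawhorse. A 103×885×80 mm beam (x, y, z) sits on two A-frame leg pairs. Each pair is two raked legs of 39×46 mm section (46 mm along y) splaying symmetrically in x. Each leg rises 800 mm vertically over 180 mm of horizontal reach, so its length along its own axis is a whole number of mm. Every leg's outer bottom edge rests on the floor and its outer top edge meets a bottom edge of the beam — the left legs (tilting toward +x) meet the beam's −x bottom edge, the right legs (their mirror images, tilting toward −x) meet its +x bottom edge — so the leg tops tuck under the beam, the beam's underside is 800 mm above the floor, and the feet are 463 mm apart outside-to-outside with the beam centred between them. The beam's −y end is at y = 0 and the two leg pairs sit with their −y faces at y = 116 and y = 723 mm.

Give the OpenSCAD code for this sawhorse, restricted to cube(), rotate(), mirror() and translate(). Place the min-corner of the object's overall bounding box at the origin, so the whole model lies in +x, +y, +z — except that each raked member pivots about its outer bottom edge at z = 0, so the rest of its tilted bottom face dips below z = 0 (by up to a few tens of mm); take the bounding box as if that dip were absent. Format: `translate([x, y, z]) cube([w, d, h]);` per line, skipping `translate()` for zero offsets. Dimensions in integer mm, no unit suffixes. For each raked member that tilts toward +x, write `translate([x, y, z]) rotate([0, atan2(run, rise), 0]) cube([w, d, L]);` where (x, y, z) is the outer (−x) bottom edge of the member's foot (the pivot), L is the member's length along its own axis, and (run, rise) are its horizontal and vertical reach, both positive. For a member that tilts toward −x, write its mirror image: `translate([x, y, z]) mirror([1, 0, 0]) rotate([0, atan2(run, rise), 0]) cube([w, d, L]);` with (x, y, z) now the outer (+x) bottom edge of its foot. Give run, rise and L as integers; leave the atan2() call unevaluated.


// leg length = √(180² + 800²) = 820
// right-leg outer foot x = 2·180 + 103 = 463
// beam min-corner = (180, 0, 800)
translate([180, 0, 800]) cube([103, 885, 80]);
translate([0, 116, 0]) rotate([0, atan2(180, 800), 0]) cube([39, 46, 820]);
translate([463, 116, 0]) mirror([1, 0, 0]) rotate([0, atan2(180, 800), 0]) cube([39, 46, 820]);
translate([0, 723, 0]) rotate([0, atan2(180, 800), 0]) cube([39, 46, 820]);
translate([463, 723, 0]) mirror([1, 0, 0]) rotate([0, atan2(180, 800), 0]) cube([39, 46, 820]);


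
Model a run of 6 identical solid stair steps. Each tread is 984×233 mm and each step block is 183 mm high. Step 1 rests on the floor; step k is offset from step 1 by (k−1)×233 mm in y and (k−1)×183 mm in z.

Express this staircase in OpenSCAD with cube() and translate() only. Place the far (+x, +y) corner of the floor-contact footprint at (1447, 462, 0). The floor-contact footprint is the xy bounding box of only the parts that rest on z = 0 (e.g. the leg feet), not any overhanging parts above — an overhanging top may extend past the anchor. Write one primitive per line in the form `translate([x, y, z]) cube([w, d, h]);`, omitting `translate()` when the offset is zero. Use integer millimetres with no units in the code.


translate([463, 229, 0]) cube([984, 233, 183]);
translate([463, 462, 183]) cube([984, 233, 183]);
translate([463, 695, 366]) cube([984, 233, 183]);
translate([463, 928, 549]) cube([984, 233, 183]);
translate([463, 1161, 732]) cube([984, 233, 183]);
translate([463, 1394, 915]) cube([984, 233, 183]);


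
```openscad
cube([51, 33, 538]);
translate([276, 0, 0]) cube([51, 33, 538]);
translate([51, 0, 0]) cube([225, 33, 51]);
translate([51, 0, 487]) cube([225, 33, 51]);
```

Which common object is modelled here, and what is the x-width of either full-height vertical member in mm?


A picture frame. The border width is 51 mm.

Four thin pieces enclosing a rectangular opening — a picture frame. The two full-height stiles are 538 mm tall; the top rail sits at z = 487 and is 51 mm tall, so the border above the opening is 538 − 487 = 51 mm, matching the stile x-width.


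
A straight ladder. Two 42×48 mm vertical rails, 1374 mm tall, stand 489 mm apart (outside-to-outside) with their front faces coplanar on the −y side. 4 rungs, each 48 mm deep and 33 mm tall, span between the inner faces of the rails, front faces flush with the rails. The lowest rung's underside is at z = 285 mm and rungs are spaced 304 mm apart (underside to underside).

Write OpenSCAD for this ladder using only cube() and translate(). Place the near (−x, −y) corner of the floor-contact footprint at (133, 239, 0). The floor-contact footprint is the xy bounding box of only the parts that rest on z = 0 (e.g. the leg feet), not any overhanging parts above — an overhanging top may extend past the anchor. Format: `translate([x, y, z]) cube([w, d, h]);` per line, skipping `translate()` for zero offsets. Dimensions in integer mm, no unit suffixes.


translate([133, 239, 0]) cube([42, 48, 1374]);
translate([580, 239, 0]) cube([42, 48, 1374]);
translate([175, 239, 285]) cube([405, 48, 33]);
translate([175, 239, 589]) cube([405, 48, 33]);
translate([175, 239, 893]) cube([405, 48, 33]);
translate([175, 239, 1197]) cube([405, 48, 33]);


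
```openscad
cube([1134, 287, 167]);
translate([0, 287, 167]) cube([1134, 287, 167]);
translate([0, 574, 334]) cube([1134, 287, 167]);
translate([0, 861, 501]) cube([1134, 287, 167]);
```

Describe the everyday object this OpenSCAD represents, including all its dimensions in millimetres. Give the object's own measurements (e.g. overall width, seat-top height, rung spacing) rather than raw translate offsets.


A straight staircase of 4 solid steps. Each step is 1134 mm wide (x), 287 mm deep (y, the going) and 167 mm tall (the rise). The first step rests on the floor; each subsequent step sits one going further in +y and one rise higher in +z, directly behind and above the previous step with no overlap.


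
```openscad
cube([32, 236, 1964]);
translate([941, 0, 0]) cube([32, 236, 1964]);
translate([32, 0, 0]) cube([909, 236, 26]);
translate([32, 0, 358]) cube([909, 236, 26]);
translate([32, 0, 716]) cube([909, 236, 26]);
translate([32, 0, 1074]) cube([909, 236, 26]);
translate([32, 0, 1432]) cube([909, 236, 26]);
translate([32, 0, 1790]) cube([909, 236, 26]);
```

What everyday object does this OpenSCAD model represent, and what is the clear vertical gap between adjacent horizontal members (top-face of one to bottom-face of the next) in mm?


A bookshelf. The clear shelf gap is 332 mm.

Two tall side panels with 6 horizontal boards between them — a bookshelf. The first two shelf undersides are at z = 0 and z = 358; with shelf thickness 26, the clear gap is 358 − 0 − 26 = 332 mm.


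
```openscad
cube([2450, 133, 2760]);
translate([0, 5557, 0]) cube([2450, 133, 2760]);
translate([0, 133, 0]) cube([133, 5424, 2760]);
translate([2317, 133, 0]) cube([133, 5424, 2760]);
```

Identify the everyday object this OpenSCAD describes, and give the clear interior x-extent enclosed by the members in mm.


A house (or room) frame. The interior width is 2184 mm.

Four 2760 mm walls enclosing a rectangle with no floor or roof — a room or house frame. Outside width is 2450 mm and wall thickness is 133 mm, so the interior width is 2450 − 2 × 133 = 2184 mm.


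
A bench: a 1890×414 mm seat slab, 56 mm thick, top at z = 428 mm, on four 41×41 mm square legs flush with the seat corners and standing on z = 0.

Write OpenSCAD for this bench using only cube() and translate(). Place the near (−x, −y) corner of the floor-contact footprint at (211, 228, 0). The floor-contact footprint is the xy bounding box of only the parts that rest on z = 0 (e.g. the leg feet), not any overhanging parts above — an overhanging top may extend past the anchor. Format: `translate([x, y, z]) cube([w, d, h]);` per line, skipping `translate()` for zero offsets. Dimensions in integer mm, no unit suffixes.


// leg_h = 428 − 56 = 372
translate([211, 228, 372]) cube([1890, 414, 56]);
translate([211, 228, 0]) cube([41, 41, 372]);
translate([211, 601, 0]) cube([41, 41, 372]);
translate([2060, 228, 0]) cube([41, 41, 372]);
translate([2060, 601, 0]) cube([41, 41, 372]);


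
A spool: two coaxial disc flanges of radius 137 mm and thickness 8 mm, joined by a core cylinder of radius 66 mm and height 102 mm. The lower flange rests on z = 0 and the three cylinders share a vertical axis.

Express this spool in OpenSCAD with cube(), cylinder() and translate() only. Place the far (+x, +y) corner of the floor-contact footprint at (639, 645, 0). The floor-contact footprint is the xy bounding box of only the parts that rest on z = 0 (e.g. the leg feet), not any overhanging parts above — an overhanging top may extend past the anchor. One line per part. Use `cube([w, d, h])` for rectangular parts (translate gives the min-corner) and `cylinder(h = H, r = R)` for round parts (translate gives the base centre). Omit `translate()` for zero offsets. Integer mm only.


translate([502, 508, 0]) cylinder(h = 8, r = 137);
translate([502, 508, 8]) cylinder(h = 102, r = 66);
translate([502, 508, 110]) cylinder(h = 8, r = 137);


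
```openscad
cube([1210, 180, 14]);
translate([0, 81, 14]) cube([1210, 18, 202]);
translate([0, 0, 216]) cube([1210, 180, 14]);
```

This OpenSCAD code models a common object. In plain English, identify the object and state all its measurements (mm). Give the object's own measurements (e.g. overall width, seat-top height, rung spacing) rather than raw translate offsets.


An I-beam lying along x, 1210 mm long. Overall section height 230 mm. Two flanges 180 mm wide (y) and 14 mm thick, one on the floor and one at the top; a web 18 mm thick runs between them, centred on the flange width.


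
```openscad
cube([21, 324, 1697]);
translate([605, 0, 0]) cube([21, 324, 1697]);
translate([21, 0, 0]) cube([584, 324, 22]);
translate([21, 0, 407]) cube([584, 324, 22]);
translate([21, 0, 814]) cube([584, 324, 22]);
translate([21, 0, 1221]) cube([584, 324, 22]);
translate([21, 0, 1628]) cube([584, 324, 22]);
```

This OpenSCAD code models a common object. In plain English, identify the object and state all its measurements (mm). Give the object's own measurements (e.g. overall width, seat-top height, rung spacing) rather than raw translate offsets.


An open bookshelf. Two side panels, each 21 mm thick, 324 mm deep and 1697 mm tall, stand 626 mm apart (outside-to-outside). Between them sit 5 shelves, each 22 mm thick and 324 mm deep, spanning the full gap between the sides. The bottom shelf rests on the floor (its underside at z = 0) and the clear gap between one shelf's top and the next shelf's underside is 385 mm.


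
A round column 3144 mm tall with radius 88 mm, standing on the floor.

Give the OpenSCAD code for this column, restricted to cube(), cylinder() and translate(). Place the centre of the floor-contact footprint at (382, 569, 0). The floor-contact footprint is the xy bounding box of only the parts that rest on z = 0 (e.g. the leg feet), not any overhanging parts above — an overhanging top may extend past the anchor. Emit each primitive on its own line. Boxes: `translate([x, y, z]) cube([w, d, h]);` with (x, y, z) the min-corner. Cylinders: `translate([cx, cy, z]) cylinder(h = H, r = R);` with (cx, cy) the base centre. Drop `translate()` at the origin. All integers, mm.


translate([382, 569, 0]) cylinder(h = 3144, r = 88);


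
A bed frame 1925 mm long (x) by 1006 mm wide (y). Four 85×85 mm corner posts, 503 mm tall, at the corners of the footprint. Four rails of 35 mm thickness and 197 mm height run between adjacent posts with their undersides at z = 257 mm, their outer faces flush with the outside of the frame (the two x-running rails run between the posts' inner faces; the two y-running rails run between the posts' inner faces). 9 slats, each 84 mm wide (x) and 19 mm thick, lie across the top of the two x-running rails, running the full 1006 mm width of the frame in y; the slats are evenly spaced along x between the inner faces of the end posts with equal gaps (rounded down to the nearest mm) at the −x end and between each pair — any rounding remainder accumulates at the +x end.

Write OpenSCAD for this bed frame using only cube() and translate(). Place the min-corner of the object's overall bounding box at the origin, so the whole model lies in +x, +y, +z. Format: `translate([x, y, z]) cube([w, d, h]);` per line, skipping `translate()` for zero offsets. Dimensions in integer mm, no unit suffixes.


// slat z = rail_z + rail_h = 257 + 197 = 454
// slat gap = ⌊(1755 − 9·84) / 10⌋ = 99
cube([85, 85, 503]);
translate([0, 921, 0]) cube([85, 85, 503]);
translate([1840, 0, 0]) cube([85, 85, 503]);
translate([1840, 921, 0]) cube([85, 85, 503]);
translate([85, 0, 257]) cube([1755, 35, 197]);
translate([85, 971, 257]) cube([1755, 35, 197]);
translate([0, 85, 257]) cube([35, 836, 197]);
translate([1890, 85, 257]) cube([35, 836, 197]);
translate([184, 0, 454]) cube([84, 1006, 19]);
translate([367, 0, 454]) cube([84, 1006, 19]);
translate([550, 0, 454]) cube([84, 1006, 19]);
translate([733, 0, 454]) cube([84, 1006, 19]);
translate([916, 0, 454]) cube([84, 1006, 19]);
translate([1099, 0, 454]) cube([84, 1006, 19]);
translate([1282, 0, 454]) cube([84, 1006, 19]);
translate([1465, 0, 454]) cube([84, 1006, 19]);
translate([1648, 0, 454]) cube([84, 1006, 19]);


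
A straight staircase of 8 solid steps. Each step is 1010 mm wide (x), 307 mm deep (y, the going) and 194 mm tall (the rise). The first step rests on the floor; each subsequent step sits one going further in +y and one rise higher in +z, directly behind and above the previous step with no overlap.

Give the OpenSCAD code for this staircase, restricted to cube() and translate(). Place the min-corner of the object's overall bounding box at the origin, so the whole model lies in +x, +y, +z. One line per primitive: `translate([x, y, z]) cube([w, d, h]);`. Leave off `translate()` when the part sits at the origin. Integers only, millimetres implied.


cube([1010, 307, 194]);
translate([0, 307, 194]) cube([1010, 307, 194]);
translate([0, 614, 388]) cube([1010, 307, 194]);
translate([0, 921, 582]) cube([1010, 307, 194]);
translate([0, 1228, 776]) cube([1010, 307, 194]);
translate([0, 1535, 970]) cube([1010, 307, 194]);
translate([0, 1842, 1164]) cube([1010, 307, 194]);
translate([0, 2149, 1358]) cube([1010, 307, 194]);


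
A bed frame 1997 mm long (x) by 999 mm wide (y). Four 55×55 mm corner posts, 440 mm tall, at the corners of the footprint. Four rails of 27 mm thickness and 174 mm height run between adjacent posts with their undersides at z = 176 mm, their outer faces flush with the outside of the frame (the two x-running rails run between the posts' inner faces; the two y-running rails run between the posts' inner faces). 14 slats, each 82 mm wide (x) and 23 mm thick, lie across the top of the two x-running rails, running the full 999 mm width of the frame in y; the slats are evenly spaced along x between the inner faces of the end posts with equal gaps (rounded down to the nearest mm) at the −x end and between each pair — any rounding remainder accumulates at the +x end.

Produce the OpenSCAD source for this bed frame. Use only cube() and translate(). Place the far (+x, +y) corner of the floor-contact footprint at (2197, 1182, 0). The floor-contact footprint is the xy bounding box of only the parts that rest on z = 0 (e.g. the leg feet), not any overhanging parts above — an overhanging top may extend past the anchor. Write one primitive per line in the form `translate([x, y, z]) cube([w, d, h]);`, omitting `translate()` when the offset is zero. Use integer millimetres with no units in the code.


translate([200, 183, 0]) cube([55, 55, 440]);
translate([200, 1127, 0]) cube([55, 55, 440]);
translate([2142, 183, 0]) cube([55, 55, 440]);
translate([2142, 1127, 0]) cube([55, 55, 440]);
translate([255, 183, 176]) cube([1887, 27, 174]);
translate([255, 1155, 176]) cube([1887, 27, 174]);
translate([200, 238, 176]) cube([27, 889, 174]);
translate([2170, 238, 176]) cube([27, 889, 174]);
translate([304, 183, 350]) cube([82, 999, 23]);
translate([435, 183, 350]) cube([82, 999, 23]);
translate([566, 183, 350]) cube([82, 999, 23]);
translate([697, 183, 350]) cube([82, 999, 23]);
translate([828, 183, 350]) cube([82, 999, 23]);
translate([959, 183, 350]) cube([82, 999, 23]);
translate([1090, 183, 350]) cube([82, 999, 23]);
translate([1221, 183, 350]) cube([82, 999, 23]);
translate([1352, 183, 350]) cube([82, 999, 23]);
translate([1483, 183, 350]) cube([82, 999, 23]);
translate([1614, 183, 350]) cube([82, 999, 23]);
translate([1745, 183, 350]) cube([82, 999, 23]);
translate([1876, 183, 350]) cube([82, 999, 23]);
translate([2007, 183, 350]) cube([82, 999, 23]);
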